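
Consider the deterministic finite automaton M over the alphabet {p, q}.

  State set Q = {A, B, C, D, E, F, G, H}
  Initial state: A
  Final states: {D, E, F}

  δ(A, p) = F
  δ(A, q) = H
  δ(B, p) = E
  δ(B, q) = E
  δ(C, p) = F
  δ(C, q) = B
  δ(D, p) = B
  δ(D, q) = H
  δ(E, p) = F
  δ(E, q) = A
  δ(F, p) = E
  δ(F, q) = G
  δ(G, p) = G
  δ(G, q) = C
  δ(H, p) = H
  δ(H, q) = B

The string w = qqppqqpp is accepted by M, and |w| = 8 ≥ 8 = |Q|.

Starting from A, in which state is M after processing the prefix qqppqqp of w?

F

State sequence: A -q-> H -q-> B -p-> E -p-> F -q-> G -q-> C -p-> F

After reading 7 characters, M is in state F.
(This kind of state-tracing is the core of the pumping-lemma construction: with 8 states, pigeonhole forces a repeat within the first 8 steps.)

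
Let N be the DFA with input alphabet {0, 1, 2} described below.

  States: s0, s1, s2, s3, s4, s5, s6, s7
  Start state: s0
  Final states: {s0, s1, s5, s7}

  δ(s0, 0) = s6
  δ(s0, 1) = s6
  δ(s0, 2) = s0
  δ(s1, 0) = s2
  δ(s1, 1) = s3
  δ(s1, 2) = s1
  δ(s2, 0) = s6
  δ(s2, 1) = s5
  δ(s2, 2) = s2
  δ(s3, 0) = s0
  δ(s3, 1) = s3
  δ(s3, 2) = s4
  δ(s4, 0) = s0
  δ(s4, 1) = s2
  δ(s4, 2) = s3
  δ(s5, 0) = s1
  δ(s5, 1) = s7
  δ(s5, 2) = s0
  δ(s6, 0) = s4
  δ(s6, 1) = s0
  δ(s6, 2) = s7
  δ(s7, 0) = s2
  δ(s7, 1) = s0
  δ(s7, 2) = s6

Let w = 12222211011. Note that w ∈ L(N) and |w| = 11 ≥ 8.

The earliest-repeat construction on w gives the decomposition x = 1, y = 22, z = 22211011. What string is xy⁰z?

xy⁰z = xz = 1·22211011 = 122211011.
Reading y = 22 takes N from s6 back to s6, so after x the machine is still in s6, and z then leads to the accepting state s5. Hence 122211011 ∈ L(N).

122211011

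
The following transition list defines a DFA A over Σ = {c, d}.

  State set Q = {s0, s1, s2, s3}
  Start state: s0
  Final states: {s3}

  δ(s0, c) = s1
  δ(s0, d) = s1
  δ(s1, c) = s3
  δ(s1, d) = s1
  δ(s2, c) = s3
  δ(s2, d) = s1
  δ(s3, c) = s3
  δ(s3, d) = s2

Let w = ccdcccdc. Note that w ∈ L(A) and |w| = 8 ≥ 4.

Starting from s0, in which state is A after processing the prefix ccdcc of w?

s3

Run of A on the first 5 characters of w = c c d c c:
  step 0: s0  (start)
  step 1: s1  (read c: s0→s1)
  step 2: s3  (read c: s1→s3)
  step 3: s2  (read d: s3→s2)
  step 4: s3  (read c: s2→s3)
  step 5: s3  (read c: s3→s3)

After reading 5 characters, A is in state s3.
(This kind of state-tracing is the core of the pumping-lemma construction: with 4 states, pigeonhole forces a repeat within the first 4 steps.)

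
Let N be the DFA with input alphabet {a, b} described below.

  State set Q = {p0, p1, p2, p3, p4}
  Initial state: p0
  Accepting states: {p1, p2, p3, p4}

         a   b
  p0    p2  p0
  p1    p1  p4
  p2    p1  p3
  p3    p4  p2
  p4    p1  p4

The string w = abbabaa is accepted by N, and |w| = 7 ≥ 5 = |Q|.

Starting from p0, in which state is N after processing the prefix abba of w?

Run of N on the first 4 characters of w = a b b a:
  step 0: p0  (start)
  step 1: p2  (read a: p0→p2)
  step 2: p3  (read b: p2→p3)
  step 3: p2  (read b: p3→p2)
  step 4: p1  (read a: p2→p1)

After reading 4 characters, N is in state p1.
(This kind of state-tracing is the core of the pumping-lemma construction: with 5 states, pigeonhole forces a repeat within the first 5 steps.)

p1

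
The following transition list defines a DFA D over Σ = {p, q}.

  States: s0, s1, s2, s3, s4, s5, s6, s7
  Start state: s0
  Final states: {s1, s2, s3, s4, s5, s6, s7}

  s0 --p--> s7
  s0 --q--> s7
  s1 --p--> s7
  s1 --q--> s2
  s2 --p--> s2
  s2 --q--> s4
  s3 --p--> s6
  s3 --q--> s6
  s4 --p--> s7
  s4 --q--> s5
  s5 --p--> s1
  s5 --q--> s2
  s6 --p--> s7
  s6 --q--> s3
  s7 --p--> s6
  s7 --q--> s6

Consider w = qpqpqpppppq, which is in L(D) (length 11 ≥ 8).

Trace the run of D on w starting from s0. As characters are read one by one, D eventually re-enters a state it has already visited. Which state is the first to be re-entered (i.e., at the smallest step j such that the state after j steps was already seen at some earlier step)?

s6

Run of D on w = q p q p q p p p p p q:
  step 0: s0  (start)
  step 1: s7  (read q: s0→s7)
  step 2: s6  (read p: s7→s6)
  step 3: s3  (read q: s6→s3)
  step 4: s6  (read p: s3→s6)   ← first repeat (s6 seen earlier)
  step 5: s3  (read q: s6→s3)
  step 6: s6  (read p: s3→s6)
  step 7: s7  (read p: s6→s7)
  step 8: s6  (read p: s7→s6)
  step 9: s7  (read p: s6→s7)
  step 10: s6  (read p: s7→s6)
  step 11: s3  (read q: s6→s3)

The earliest repeat is at step j = 4: D is in s6, which it already visited at step i = 2.
Since D has 8 states, any run of length ≥ 8 visits 8+1 states, so by pigeonhole some state repeats within the first 8 steps — that repeat gives the pumpable loop.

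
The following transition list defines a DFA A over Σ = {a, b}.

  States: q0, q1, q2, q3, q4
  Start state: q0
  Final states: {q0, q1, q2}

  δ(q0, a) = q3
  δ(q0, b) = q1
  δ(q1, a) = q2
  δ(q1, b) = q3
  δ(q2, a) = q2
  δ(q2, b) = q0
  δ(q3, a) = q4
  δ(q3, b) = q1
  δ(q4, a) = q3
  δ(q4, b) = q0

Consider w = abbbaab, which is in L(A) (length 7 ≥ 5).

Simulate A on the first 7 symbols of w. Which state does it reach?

q0

State sequence: q0 -a-> q3 -b-> q1 -b-> q3 -b-> q1 -a-> q2 -a-> q2 -b-> q0

After reading 7 characters, A is in state q0.
(This kind of state-tracing is the core of the pumping-lemma construction: with 5 states, pigeonhole forces a repeat within the first 5 steps.)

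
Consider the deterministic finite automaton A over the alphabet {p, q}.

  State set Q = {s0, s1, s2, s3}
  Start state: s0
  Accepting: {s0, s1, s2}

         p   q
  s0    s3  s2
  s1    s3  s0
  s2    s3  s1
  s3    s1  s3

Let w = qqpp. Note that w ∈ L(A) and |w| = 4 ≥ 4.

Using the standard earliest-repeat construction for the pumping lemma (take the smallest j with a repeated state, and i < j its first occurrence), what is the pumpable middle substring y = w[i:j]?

State sequence: s0 -q-> s2 -q-> s1 -p-> s3 -p-> s1
First repeat at step 4: s1 was already visited.

So i = 2, j = 4, giving x = w[0:2] = qq, y = w[2:4] = pp, z = w[4:4] = ε.
Check: |xy| = 4 ≤ 4 and |y| = 2 ≥ 1. Reading y takes A from s1 back to s1, so every xyⁱz is accepted.
Pumping length from the standard proof: p = 4 (the number of states). The repeated state found above gives |xy| = j ≤ 4 and |y| = j − i ≥ 1.

pp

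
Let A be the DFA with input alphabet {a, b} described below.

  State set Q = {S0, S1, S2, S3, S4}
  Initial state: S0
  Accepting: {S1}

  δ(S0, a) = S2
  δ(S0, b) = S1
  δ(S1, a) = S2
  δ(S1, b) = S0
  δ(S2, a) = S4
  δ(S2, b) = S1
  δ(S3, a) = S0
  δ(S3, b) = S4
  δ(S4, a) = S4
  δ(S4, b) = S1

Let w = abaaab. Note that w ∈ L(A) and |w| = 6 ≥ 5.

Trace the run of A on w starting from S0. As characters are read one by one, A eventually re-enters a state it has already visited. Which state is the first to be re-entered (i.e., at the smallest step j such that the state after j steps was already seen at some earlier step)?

State sequence: S0 -a-> S2 -b-> S1 -a-> S2 -a-> S4 -a-> S4 -b-> S1
First repeat at step 3: S2 was already visited.

The earliest repeat is at step j = 3: A is in S2, which it already visited at step i = 1.

S2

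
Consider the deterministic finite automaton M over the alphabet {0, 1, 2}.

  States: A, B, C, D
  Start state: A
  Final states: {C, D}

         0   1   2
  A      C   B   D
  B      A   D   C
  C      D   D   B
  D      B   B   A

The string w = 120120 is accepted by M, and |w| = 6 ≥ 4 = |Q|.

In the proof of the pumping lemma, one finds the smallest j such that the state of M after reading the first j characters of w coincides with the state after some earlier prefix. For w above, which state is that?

B

Run of M on w = 1 2 0 1 2 0:
  step 0: A  (start)
  step 1: B  (read 1: A→B)
  step 2: C  (read 2: B→C)
  step 3: D  (read 0: C→D)
  step 4: B  (read 1: D→B)   ← first repeat (B seen earlier)
  step 5: C  (read 2: B→C)
  step 6: D  (read 0: C→D)

The earliest repeat is at step j = 4: M is in B, which it already visited at step i = 1.
With |Q| = 4, pigeonhole forces a state repeat no later than step 4; the substring read between the first and second visits to that state can be pumped.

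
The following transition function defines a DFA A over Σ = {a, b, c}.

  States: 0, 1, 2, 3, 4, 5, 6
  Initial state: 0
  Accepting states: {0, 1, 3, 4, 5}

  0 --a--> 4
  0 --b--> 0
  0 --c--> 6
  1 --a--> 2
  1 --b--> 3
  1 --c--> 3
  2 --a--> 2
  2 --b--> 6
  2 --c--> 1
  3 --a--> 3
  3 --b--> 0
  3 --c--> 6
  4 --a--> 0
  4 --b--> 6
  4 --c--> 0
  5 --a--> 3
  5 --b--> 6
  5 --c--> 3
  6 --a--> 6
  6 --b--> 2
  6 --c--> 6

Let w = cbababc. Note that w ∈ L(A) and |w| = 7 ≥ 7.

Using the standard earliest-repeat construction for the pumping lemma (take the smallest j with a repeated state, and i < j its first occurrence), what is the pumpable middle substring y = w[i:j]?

a

State sequence: 0 -c-> 6 -b-> 2 -a-> 2 -b-> 6 -a-> 6 -b-> 2 -c-> 1
First repeat at step 3: 2 was already visited.

So i = 2, j = 3, giving x = w[0:2] = cb, y = w[2:3] = a, z = w[3:7] = babc.
Check: |xy| = 3 ≤ 7 and |y| = 1 ≥ 1. Reading y takes A from 2 back to 2, so every xyⁱz is accepted.
Since A has 7 states, any run of length ≥ 7 visits 7+1 states, so by pigeonhole some state repeats within the first 7 steps — that repeat gives the pumpable loop.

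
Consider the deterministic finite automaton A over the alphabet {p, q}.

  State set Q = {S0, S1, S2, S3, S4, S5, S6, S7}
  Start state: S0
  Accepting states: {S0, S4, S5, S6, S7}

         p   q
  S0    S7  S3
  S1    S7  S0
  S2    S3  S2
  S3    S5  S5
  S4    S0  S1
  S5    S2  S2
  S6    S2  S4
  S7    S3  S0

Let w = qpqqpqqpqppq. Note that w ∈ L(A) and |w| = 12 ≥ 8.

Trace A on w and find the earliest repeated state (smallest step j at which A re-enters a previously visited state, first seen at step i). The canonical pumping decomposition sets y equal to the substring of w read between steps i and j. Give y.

State sequence: S0 -q-> S3 -p-> S5 -q-> S2 -q-> S2 -p-> S3 -q-> S5 -q-> S2 -p-> S3 -q-> S5 -p-> S2 -p-> S3 -q-> S5
First repeat at step 4: S2 was already visited.

So i = 3, j = 4, giving x = w[0:3] = qpq, y = w[3:4] = q, z = w[4:12] = pqqpqppq.
Check: |xy| = 4 ≤ 8 and |y| = 1 ≥ 1. Reading y takes A from S2 back to S2, so every xyⁱz is accepted.

q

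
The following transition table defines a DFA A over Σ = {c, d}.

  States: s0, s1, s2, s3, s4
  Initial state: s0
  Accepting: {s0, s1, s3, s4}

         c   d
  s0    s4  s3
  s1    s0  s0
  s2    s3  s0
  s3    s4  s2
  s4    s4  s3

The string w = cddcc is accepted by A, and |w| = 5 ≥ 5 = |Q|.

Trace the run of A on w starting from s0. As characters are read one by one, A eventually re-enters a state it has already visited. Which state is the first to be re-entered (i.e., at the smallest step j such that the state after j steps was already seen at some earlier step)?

s3

State sequence: s0 -c-> s4 -d-> s3 -d-> s2 -c-> s3 -c-> s4
First repeat at step 4: s3 was already visited.

The earliest repeat is at step j = 4: A is in s3, which it already visited at step i = 2.
With |Q| = 5, pigeonhole forces a state repeat no later than step 5; the substring read between the first and second visits to that state can be pumped.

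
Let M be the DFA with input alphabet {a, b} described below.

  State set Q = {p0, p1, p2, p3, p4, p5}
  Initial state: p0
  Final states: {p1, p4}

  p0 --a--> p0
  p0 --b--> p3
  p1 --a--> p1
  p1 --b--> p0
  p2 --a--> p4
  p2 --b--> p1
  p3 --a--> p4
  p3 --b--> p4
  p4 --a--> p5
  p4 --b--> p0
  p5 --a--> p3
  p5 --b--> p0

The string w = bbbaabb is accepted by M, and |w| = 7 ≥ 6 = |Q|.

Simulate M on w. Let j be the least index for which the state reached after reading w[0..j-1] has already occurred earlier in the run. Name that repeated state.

Run of M on w = b b b a a b b:
  step 0: p0  (start)
  step 1: p3  (read b: p0→p3)
  step 2: p4  (read b: p3→p4)
  step 3: p0  (read b: p4→p0)   ← first repeat (p0 seen earlier)
  step 4: p0  (read a: p0→p0)
  step 5: p0  (read a: p0→p0)
  step 6: p3  (read b: p0→p3)
  step 7: p4  (read b: p3→p4)

The earliest repeat is at step j = 3: M is in p0, which it already visited at step i = 0.
Since M has 6 states, any run of length ≥ 6 visits 6+1 states, so by pigeonhole some state repeats within the first 6 steps — that repeat gives the pumpable loop.

p0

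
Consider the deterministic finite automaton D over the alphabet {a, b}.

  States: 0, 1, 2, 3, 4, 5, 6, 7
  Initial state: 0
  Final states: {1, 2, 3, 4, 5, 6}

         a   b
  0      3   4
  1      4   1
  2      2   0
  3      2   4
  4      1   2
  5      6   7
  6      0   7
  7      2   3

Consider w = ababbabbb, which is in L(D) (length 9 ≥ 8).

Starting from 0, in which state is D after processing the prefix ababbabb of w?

0

State sequence: 0 -a-> 3 -b-> 4 -a-> 1 -b-> 1 -b-> 1 -a-> 4 -b-> 2 -b-> 0

After reading 8 characters, D is in state 0.
(This kind of state-tracing is the core of the pumping-lemma construction: with 8 states, pigeonhole forces a repeat within the first 8 steps.)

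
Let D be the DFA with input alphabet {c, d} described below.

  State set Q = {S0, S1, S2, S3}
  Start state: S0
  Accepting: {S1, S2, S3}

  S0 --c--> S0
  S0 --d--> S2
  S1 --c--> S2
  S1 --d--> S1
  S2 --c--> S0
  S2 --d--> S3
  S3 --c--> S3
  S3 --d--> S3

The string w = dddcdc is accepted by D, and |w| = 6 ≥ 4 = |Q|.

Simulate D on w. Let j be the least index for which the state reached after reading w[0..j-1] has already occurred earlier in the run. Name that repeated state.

State sequence: S0 -d-> S2 -d-> S3 -d-> S3 -c-> S3 -d-> S3 -c-> S3
First repeat at step 3: S3 was already visited.

The earliest repeat is at step j = 3: D is in S3, which it already visited at step i = 2.
With |Q| = 4, pigeonhole forces a state repeat no later than step 4; the substring read between the first and second visits to that state can be pumped.

S3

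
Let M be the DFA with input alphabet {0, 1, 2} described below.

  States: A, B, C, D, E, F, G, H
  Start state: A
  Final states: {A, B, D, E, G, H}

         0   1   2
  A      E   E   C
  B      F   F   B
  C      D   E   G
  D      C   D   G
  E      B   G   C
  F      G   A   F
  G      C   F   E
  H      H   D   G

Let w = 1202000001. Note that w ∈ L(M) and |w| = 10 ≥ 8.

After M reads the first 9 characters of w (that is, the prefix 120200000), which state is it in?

C

Run of M on the first 9 characters of w = 1 2 0 2 0 0 0 0 0:
  step 0: A  (start)
  step 1: E  (read 1: A→E)
  step 2: C  (read 2: E→C)
  step 3: D  (read 0: C→D)
  step 4: G  (read 2: D→G)
  step 5: C  (read 0: G→C)
  step 6: D  (read 0: C→D)
  step 7: C  (read 0: D→C)
  step 8: D  (read 0: C→D)
  step 9: C  (read 0: D→C)

After reading 9 characters, M is in state C.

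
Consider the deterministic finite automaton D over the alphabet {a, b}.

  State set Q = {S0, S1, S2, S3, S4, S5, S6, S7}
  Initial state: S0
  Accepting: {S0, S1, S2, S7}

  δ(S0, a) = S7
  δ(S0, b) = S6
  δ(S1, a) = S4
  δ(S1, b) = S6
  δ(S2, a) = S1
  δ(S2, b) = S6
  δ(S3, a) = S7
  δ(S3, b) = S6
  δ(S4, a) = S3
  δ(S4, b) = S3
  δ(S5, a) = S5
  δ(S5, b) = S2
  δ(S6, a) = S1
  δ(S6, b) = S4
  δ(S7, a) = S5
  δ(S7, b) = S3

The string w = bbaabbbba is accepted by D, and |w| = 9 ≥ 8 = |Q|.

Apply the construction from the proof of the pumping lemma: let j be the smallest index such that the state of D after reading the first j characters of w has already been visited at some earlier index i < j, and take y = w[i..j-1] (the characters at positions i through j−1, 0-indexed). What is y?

ab

State sequence: S0 -b-> S6 -b-> S4 -a-> S3 -a-> S7 -b-> S3 -b-> S6 -b-> S4 -b-> S3 -a-> S7
First repeat at step 5: S3 was already visited.

So i = 3, j = 5, giving x = w[0:3] = bba, y = w[3:5] = ab, z = w[5:9] = bbba.
Check: |xy| = 5 ≤ 8 and |y| = 2 ≥ 1. Reading y takes D from S3 back to S3, so every xyⁱz is accepted.
Since D has 8 states, any run of length ≥ 8 visits 8+1 states, so by pigeonhole some state repeats within the first 8 steps — that repeat gives the pumpable loop.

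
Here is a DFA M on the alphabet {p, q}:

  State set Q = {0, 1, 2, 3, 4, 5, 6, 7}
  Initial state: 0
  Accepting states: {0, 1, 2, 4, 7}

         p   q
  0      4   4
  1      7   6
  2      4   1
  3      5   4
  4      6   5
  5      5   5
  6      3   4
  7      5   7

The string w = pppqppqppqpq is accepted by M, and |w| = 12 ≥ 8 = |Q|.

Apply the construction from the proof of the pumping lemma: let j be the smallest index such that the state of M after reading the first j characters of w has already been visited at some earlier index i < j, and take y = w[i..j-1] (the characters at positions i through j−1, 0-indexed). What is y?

ppq

State sequence: 0 -p-> 4 -p-> 6 -p-> 3 -q-> 4 -p-> 6 -p-> 3 -q-> 4 -p-> 6 -p-> 3 -q-> 4 -p-> 6 -q-> 4
First repeat at step 4: 4 was already visited.

So i = 1, j = 4, giving x = w[0:1] = p, y = w[1:4] = ppq, z = w[4:12] = ppqppqpq.
Check: |xy| = 4 ≤ 8 and |y| = 3 ≥ 1. Reading y takes M from 4 back to 4, so every xyⁱz is accepted.
With |Q| = 8, pigeonhole forces a state repeat no later than step 8; the substring read between the first and second visits to that state can be pumped.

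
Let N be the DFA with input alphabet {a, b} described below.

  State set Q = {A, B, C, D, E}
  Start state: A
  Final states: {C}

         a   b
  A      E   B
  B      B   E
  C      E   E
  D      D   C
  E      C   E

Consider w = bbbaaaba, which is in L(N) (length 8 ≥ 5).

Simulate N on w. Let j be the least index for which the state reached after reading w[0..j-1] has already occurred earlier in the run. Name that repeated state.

Run of N on w = b b b a a a b a:
  step 0: A  (start)
  step 1: B  (read b: A→B)
  step 2: E  (read b: B→E)
  step 3: E  (read b: E→E)   ← first repeat (E seen earlier)
  step 4: C  (read a: E→C)
  step 5: E  (read a: C→E)
  step 6: C  (read a: E→C)
  step 7: E  (read b: C→E)
  step 8: C  (read a: E→C)

The earliest repeat is at step j = 3: N is in E, which it already visited at step i = 2.
Pumping length from the standard proof: p = 5 (the number of states). The repeated state found above gives |xy| = j ≤ 5 and |y| = j − i ≥ 1.

E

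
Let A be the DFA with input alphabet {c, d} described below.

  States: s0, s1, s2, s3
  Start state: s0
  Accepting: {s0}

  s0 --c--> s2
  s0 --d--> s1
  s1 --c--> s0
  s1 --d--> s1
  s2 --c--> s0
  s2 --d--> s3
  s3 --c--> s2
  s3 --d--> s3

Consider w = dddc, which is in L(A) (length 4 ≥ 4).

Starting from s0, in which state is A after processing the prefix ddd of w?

s1

State sequence: s0 -d-> s1 -d-> s1 -d-> s1

After reading 3 characters, A is in state s1.
(This kind of state-tracing is the core of the pumping-lemma construction: with 4 states, pigeonhole forces a repeat within the first 4 steps.)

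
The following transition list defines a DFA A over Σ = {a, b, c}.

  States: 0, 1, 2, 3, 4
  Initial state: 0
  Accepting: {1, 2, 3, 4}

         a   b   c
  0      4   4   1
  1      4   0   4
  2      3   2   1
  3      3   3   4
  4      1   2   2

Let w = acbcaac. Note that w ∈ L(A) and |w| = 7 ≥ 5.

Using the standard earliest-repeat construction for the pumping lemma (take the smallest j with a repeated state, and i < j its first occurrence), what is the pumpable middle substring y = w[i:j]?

Run of A on w = a c b c a a c:
  step 0: 0  (start)
  step 1: 4  (read a: 0→4)
  step 2: 2  (read c: 4→2)
  step 3: 2  (read b: 2→2)   ← first repeat (2 seen earlier)
  step 4: 1  (read c: 2→1)
  step 5: 4  (read a: 1→4)
  step 6: 1  (read a: 4→1)
  step 7: 4  (read c: 1→4)

So i = 2, j = 3, giving x = w[0:2] = ac, y = w[2:3] = b, z = w[3:7] = caac.
Check: |xy| = 3 ≤ 5 and |y| = 1 ≥ 1. Reading y takes A from 2 back to 2, so every xyⁱz is accepted.
Pumping length from the standard proof: p = 5 (the number of states). The repeated state found above gives |xy| = j ≤ 5 and |y| = j − i ≥ 1.

b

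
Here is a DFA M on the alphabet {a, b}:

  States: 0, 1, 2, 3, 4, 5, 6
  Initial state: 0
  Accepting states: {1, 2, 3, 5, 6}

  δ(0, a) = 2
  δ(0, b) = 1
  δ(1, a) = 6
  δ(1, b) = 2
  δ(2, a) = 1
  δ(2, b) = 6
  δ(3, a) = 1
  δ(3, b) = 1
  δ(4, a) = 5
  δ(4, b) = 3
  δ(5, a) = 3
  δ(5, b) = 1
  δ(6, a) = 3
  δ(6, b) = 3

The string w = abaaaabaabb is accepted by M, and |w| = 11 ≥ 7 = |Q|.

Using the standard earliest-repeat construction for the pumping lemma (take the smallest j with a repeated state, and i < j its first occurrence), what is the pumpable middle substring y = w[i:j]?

aaa

State sequence: 0 -a-> 2 -b-> 6 -a-> 3 -a-> 1 -a-> 6 -a-> 3 -b-> 1 -a-> 6 -a-> 3 -b-> 1 -b-> 2
First repeat at step 5: 6 was already visited.

So i = 2, j = 5, giving x = w[0:2] = ab, y = w[2:5] = aaa, z = w[5:11] = abaabb.
Check: |xy| = 5 ≤ 7 and |y| = 3 ≥ 1. Reading y takes M from 6 back to 6, so every xyⁱz is accepted.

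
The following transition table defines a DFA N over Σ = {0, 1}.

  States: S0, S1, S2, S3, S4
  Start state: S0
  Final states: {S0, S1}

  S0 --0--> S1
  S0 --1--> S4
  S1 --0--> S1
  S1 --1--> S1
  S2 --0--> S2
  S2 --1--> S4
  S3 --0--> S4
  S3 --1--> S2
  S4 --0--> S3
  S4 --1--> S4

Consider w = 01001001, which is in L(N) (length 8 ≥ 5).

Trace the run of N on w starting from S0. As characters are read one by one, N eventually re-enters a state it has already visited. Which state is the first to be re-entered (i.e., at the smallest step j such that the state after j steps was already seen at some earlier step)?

S1

State sequence: S0 -0-> S1 -1-> S1 -0-> S1 -0-> S1 -1-> S1 -0-> S1 -0-> S1 -1-> S1
First repeat at step 2: S1 was already visited.

The earliest repeat is at step j = 2: N is in S1, which it already visited at step i = 1.
With |Q| = 5, pigeonhole forces a state repeat no later than step 5; the substring read between the first and second visits to that state can be pumped.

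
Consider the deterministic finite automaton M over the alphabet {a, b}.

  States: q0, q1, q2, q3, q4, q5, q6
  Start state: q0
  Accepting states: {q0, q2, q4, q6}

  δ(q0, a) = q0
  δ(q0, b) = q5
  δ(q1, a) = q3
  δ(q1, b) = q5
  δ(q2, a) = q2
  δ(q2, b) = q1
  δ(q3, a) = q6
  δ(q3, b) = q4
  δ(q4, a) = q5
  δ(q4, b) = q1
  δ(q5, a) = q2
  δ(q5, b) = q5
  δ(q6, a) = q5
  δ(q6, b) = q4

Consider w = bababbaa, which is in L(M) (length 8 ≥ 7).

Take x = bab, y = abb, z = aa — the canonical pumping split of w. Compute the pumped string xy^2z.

xy^2z = bab·abb·abb·aa = bababbabbaa.
Reading y = abb takes M from q1 back to q1, so after x·y·y the machine is still in q1, and z then leads to the accepting state q6. Hence bababbabbaa ∈ L(M).

bababbabbaa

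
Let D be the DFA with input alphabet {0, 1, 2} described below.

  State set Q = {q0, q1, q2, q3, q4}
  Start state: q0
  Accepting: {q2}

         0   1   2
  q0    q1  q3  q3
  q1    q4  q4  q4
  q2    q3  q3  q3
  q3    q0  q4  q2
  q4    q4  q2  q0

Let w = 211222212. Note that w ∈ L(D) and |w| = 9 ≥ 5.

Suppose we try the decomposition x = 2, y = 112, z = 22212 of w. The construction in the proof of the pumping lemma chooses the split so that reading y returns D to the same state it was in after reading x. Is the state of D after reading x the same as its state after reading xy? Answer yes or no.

Run of D on the first 4 characters of w = 2 1 1 2:
  step 0: q0  (start)
  step 1: q3  (read 2: q0→q3)
  step 2: q4  (read 1: q3→q4)
  step 3: q2  (read 1: q4→q2)
  step 4: q3  (read 2: q2→q3)

After x (step 1): q3. After xy (step 4): q3.
They match, so y = 112 drives D around a cycle from q3 back to itself; pumping y any number of times keeps D in q3 before reading z, and xyⁱz ∈ L(D) for every i ≥ 0.

yes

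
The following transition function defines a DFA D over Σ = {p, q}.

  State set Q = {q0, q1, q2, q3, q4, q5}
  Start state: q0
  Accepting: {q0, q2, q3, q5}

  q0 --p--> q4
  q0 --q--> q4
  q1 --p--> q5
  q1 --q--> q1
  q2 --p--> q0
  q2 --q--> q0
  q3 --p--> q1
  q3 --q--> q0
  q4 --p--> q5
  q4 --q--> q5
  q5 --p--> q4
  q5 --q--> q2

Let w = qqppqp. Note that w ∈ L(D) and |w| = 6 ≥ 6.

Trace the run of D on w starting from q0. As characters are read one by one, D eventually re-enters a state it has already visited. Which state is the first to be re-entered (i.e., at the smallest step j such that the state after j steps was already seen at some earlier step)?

Run of D on w = q q p p q p:
  step 0: q0  (start)
  step 1: q4  (read q: q0→q4)
  step 2: q5  (read q: q4→q5)
  step 3: q4  (read p: q5→q4)   ← first repeat (q4 seen earlier)
  step 4: q5  (read p: q4→q5)
  step 5: q2  (read q: q5→q2)
  step 6: q0  (read p: q2→q0)

The earliest repeat is at step j = 3: D is in q4, which it already visited at step i = 1.
Since D has 6 states, any run of length ≥ 6 visits 6+1 states, so by pigeonhole some state repeats within the first 6 steps — that repeat gives the pumpable loop.

q4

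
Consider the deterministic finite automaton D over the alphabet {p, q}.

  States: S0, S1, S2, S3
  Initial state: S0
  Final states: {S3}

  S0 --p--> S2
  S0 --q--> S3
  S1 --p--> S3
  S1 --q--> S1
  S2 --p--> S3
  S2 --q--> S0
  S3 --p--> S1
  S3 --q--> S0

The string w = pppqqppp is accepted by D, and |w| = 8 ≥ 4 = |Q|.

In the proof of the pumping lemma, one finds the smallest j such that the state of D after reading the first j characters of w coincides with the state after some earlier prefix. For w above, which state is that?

Run of D on w = p p p q q p p p:
  step 0: S0  (start)
  step 1: S2  (read p: S0→S2)
  step 2: S3  (read p: S2→S3)
  step 3: S1  (read p: S3→S1)
  step 4: S1  (read q: S1→S1)   ← first repeat (S1 seen earlier)
  step 5: S1  (read q: S1→S1)
  step 6: S3  (read p: S1→S3)
  step 7: S1  (read p: S3→S1)
  step 8: S3  (read p: S1→S3)

The earliest repeat is at step j = 4: D is in S1, which it already visited at step i = 3.
With |Q| = 4, pigeonhole forces a state repeat no later than step 4; the substring read between the first and second visits to that state can be pumped.

S1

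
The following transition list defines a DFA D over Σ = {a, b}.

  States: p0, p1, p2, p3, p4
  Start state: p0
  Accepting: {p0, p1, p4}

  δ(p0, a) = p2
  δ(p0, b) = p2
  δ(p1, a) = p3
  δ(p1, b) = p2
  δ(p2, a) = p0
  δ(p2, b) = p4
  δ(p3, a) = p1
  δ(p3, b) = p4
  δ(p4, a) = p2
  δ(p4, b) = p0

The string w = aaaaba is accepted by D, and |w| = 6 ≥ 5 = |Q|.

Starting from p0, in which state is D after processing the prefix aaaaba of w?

State sequence: p0 -a-> p2 -a-> p0 -a-> p2 -a-> p0 -b-> p2 -a-> p0

After reading 6 characters, D is in state p0.
(This kind of state-tracing is the core of the pumping-lemma construction: with 5 states, pigeonhole forces a repeat within the first 5 steps.)

p0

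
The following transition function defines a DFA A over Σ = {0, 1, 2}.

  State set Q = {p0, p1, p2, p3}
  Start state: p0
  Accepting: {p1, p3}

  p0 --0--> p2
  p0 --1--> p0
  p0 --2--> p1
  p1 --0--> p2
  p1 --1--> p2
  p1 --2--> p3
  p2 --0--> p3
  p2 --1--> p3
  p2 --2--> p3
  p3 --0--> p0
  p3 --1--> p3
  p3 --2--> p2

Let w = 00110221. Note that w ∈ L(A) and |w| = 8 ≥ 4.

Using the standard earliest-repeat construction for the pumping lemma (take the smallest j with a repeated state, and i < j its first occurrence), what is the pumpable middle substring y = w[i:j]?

Run of A on w = 0 0 1 1 0 2 2 1:
  step 0: p0  (start)
  step 1: p2  (read 0: p0→p2)
  step 2: p3  (read 0: p2→p3)
  step 3: p3  (read 1: p3→p3)   ← first repeat (p3 seen earlier)
  step 4: p3  (read 1: p3→p3)
  step 5: p0  (read 0: p3→p0)
  step 6: p1  (read 2: p0→p1)
  step 7: p3  (read 2: p1→p3)
  step 8: p3  (read 1: p3→p3)

So i = 2, j = 3, giving x = w[0:2] = 00, y = w[2:3] = 1, z = w[3:8] = 10221.
Check: |xy| = 3 ≤ 4 and |y| = 1 ≥ 1. Reading y takes A from p3 back to p3, so every xyⁱz is accepted.
The DFA has 4 states, so the proof of the pumping lemma guarantees a repeated state among the first 4+1 visited; the segment between the two visits is the pumpable y.

1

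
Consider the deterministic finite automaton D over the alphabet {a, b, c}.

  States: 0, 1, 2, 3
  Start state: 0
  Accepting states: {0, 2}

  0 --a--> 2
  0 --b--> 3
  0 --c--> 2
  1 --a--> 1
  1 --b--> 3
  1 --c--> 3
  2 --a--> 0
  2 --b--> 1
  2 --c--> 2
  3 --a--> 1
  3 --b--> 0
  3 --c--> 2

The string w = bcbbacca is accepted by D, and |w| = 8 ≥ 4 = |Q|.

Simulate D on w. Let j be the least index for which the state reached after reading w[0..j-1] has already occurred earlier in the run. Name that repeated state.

Run of D on w = b c b b a c c a:
  step 0: 0  (start)
  step 1: 3  (read b: 0→3)
  step 2: 2  (read c: 3→2)
  step 3: 1  (read b: 2→1)
  step 4: 3  (read b: 1→3)   ← first repeat (3 seen earlier)
  step 5: 1  (read a: 3→1)
  step 6: 3  (read c: 1→3)
  step 7: 2  (read c: 3→2)
  step 8: 0  (read a: 2→0)

The earliest repeat is at step j = 4: D is in 3, which it already visited at step i = 1.

3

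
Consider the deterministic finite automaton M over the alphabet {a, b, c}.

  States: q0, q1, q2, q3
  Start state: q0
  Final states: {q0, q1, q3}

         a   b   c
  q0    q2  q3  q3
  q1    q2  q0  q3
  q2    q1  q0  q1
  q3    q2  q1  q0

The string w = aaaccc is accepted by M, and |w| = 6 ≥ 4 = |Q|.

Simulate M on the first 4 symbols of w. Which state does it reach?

q1

State sequence: q0 -a-> q2 -a-> q1 -a-> q2 -c-> q1

After reading 4 characters, M is in state q1.
(This kind of state-tracing is the core of the pumping-lemma construction: with 4 states, pigeonhole forces a repeat within the first 4 steps.)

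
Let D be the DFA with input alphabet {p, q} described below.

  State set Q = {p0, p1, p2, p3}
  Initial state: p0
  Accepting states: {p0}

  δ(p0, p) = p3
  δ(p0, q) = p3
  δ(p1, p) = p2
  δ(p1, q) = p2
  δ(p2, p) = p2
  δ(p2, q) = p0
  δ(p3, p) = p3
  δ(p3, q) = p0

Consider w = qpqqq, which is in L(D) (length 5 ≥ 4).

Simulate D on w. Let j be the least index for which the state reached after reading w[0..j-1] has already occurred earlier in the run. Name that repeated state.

p3

State sequence: p0 -q-> p3 -p-> p3 -q-> p0 -q-> p3 -q-> p0
First repeat at step 2: p3 was already visited.

The earliest repeat is at step j = 2: D is in p3, which it already visited at step i = 1.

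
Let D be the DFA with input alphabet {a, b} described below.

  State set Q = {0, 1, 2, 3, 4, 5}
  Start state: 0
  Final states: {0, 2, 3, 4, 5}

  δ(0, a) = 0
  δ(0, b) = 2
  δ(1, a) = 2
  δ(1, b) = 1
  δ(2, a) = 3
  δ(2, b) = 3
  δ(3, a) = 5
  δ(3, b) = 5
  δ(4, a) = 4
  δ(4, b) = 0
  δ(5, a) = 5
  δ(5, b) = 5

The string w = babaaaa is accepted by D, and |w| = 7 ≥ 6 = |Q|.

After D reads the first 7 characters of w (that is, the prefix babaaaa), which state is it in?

State sequence: 0 -b-> 2 -a-> 3 -b-> 5 -a-> 5 -a-> 5 -a-> 5 -a-> 5

After reading 7 characters, D is in state 5.

5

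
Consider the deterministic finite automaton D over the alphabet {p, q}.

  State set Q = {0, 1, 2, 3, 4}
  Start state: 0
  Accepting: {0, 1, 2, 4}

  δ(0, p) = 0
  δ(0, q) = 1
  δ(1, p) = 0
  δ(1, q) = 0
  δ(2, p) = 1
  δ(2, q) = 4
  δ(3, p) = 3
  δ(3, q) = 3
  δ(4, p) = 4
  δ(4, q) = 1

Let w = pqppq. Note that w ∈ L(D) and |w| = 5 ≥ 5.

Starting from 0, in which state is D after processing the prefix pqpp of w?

Run of D on the first 4 characters of w = p q p p:
  step 0: 0  (start)
  step 1: 0  (read p: 0→0)
  step 2: 1  (read q: 0→1)
  step 3: 0  (read p: 1→0)
  step 4: 0  (read p: 0→0)

After reading 4 characters, D is in state 0.

0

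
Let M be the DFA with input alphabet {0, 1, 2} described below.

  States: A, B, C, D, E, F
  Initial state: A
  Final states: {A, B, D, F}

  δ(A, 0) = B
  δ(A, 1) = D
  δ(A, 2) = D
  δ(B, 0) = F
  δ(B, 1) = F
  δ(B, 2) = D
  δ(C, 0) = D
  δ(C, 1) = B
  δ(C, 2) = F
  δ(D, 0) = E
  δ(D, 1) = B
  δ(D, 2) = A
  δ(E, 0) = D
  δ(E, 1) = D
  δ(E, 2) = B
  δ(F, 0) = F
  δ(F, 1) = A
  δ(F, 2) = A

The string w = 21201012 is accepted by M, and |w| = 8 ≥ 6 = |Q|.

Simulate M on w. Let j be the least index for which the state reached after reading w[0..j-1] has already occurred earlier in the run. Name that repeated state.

Run of M on w = 2 1 2 0 1 0 1 2:
  step 0: A  (start)
  step 1: D  (read 2: A→D)
  step 2: B  (read 1: D→B)
  step 3: D  (read 2: B→D)   ← first repeat (D seen earlier)
  step 4: E  (read 0: D→E)
  step 5: D  (read 1: E→D)
  step 6: E  (read 0: D→E)
  step 7: D  (read 1: E→D)
  step 8: A  (read 2: D→A)

The earliest repeat is at step j = 3: M is in D, which it already visited at step i = 1.
Pumping length from the standard proof: p = 6 (the number of states). The repeated state found above gives |xy| = j ≤ 6 and |y| = j − i ≥ 1.

D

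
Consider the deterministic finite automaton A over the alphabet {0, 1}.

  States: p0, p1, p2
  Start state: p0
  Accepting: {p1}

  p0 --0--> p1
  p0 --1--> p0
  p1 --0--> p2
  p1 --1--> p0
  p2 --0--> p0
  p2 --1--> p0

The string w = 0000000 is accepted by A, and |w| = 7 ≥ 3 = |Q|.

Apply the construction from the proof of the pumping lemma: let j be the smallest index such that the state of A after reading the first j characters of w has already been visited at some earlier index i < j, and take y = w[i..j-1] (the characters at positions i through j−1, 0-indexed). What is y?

000

Run of A on w = 0 0 0 0 0 0 0:
  step 0: p0  (start)
  step 1: p1  (read 0: p0→p1)
  step 2: p2  (read 0: p1→p2)
  step 3: p0  (read 0: p2→p0)   ← first repeat (p0 seen earlier)
  step 4: p1  (read 0: p0→p1)
  step 5: p2  (read 0: p1→p2)
  step 6: p0  (read 0: p2→p0)
  step 7: p1  (read 0: p0→p1)

So i = 0, j = 3, giving x = w[0:0] = ε, y = w[0:3] = 000, z = w[3:7] = 0000.
Check: |xy| = 3 ≤ 3 and |y| = 3 ≥ 1. Reading y takes A from p0 back to p0, so every xyⁱz is accepted.
The DFA has 3 states, so the proof of the pumping lemma guarantees a repeated state among the first 3+1 visited; the segment between the two visits is the pumpable y.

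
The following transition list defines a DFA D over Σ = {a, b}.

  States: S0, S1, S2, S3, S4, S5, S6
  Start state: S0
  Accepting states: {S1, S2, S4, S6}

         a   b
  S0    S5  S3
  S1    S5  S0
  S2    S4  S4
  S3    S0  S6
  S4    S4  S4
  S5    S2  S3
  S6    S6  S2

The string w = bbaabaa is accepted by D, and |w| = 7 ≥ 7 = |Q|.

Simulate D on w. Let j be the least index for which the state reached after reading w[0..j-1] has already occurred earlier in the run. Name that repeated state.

S6

Run of D on w = b b a a b a a:
  step 0: S0  (start)
  step 1: S3  (read b: S0→S3)
  step 2: S6  (read b: S3→S6)
  step 3: S6  (read a: S6→S6)   ← first repeat (S6 seen earlier)
  step 4: S6  (read a: S6→S6)
  step 5: S2  (read b: S6→S2)
  step 6: S4  (read a: S2→S4)
  step 7: S4  (read a: S4→S4)

The earliest repeat is at step j = 3: D is in S6, which it already visited at step i = 2.
Pumping length from the standard proof: p = 7 (the number of states). The repeated state found above gives |xy| = j ≤ 7 and |y| = j − i ≥ 1.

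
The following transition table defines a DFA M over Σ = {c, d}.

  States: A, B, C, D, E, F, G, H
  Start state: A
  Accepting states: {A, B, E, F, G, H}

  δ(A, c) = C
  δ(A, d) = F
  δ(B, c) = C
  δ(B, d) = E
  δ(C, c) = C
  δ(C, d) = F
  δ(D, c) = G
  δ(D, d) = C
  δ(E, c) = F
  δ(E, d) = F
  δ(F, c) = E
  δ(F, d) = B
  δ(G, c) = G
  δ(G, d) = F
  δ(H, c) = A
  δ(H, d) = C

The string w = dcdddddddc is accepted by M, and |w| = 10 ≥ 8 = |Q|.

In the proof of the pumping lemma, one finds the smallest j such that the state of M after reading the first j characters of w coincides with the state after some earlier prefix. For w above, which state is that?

State sequence: A -d-> F -c-> E -d-> F -d-> B -d-> E -d-> F -d-> B -d-> E -d-> F -c-> E
First repeat at step 3: F was already visited.

The earliest repeat is at step j = 3: M is in F, which it already visited at step i = 1.
Pumping length from the standard proof: p = 8 (the number of states). The repeated state found above gives |xy| = j ≤ 8 and |y| = j − i ≥ 1.

F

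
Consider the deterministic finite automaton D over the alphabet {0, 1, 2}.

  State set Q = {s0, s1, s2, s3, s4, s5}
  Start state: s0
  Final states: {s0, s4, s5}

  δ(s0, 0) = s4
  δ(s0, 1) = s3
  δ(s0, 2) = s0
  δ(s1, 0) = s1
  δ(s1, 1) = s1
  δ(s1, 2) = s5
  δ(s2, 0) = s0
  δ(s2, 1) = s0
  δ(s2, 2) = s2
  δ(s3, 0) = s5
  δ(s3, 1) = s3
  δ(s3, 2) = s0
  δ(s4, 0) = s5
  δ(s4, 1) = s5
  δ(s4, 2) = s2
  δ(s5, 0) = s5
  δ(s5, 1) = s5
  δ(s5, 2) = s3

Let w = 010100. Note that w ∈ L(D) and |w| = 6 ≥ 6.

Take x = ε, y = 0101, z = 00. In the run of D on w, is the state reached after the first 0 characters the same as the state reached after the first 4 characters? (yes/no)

State sequence: s0 -0-> s4 -1-> s5 -0-> s5 -1-> s5

After x (step 0): s0. After xy (step 4): s5.
They differ (s0 ≠ s5), so y is not a cycle from the state after x; this split is not the one the pumping-lemma construction produces, and pumping y need not keep the string in L(D).

no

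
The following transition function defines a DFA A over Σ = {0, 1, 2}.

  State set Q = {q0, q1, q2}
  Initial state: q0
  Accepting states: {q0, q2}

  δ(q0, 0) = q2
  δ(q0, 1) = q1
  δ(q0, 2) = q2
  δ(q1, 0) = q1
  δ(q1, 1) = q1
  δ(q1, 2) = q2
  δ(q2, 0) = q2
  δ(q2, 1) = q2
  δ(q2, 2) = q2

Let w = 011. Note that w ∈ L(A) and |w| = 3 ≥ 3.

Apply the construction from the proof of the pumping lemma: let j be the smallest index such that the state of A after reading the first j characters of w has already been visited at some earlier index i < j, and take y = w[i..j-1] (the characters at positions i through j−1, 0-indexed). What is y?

State sequence: q0 -0-> q2 -1-> q2 -1-> q2
First repeat at step 2: q2 was already visited.

So i = 1, j = 2, giving x = w[0:1] = 0, y = w[1:2] = 1, z = w[2:3] = 1.
Check: |xy| = 2 ≤ 3 and |y| = 1 ≥ 1. Reading y takes A from q2 back to q2, so every xyⁱz is accepted.
Pumping length from the standard proof: p = 3 (the number of states). The repeated state found above gives |xy| = j ≤ 3 and |y| = j − i ≥ 1.

1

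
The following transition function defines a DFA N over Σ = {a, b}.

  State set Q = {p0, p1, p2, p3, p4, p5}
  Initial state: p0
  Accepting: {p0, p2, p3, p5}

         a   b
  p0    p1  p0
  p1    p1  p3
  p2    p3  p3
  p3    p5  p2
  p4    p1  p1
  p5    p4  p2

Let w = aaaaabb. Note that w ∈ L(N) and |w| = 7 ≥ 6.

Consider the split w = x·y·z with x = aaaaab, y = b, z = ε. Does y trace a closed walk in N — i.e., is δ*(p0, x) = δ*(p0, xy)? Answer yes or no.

State sequence: p0 -a-> p1 -a-> p1 -a-> p1 -a-> p1 -a-> p1 -b-> p3 -b-> p2

After x (step 6): p3. After xy (step 7): p2.
They differ (p3 ≠ p2), so y is not a cycle from the state after x; this split is not the one the pumping-lemma construction produces, and pumping y need not keep the string in L(N).

no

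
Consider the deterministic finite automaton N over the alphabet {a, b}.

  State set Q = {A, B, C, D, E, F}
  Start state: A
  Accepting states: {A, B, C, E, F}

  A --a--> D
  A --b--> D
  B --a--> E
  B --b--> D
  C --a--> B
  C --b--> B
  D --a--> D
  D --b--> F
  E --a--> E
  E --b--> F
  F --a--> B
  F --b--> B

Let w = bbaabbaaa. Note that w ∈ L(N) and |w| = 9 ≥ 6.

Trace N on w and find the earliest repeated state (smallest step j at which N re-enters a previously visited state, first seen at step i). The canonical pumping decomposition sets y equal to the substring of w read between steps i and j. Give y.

aab

State sequence: A -b-> D -b-> F -a-> B -a-> E -b-> F -b-> B -a-> E -a-> E -a-> E
First repeat at step 5: F was already visited.

So i = 2, j = 5, giving x = w[0:2] = bb, y = w[2:5] = aab, z = w[5:9] = baaa.
Check: |xy| = 5 ≤ 6 and |y| = 3 ≥ 1. Reading y takes N from F back to F, so every xyⁱz is accepted.
The DFA has 6 states, so the proof of the pumping lemma guarantees a repeated state among the first 6+1 visited; the segment between the two visits is the pumpable y.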